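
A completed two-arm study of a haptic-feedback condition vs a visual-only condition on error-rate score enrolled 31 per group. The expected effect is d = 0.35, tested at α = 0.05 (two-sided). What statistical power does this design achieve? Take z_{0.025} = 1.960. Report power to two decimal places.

For two equal groups, power = Φ(d·√(n/2) − z_{α/2}).
d·√(n/2) = 0.35 × √(31/2) = 0.35 × 3.937 = 1.378.
z_β = 1.378 − 1.960 = -0.582.
Power = Φ(-0.582) = 0.280.

power ≈ 0.28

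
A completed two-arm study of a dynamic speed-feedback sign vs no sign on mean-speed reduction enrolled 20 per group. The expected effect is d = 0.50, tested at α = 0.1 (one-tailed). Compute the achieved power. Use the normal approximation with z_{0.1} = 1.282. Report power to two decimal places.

power ≈ 0.62

For two equal groups, power = Φ(d·√(n/2) − z_{α}).
d·√(n/2) = 0.50 × √(20/2) = 0.50 × 3.162 = 1.581.
z_β = 1.581 − 1.282 = 0.299.
Power = Φ(0.299) = 0.618.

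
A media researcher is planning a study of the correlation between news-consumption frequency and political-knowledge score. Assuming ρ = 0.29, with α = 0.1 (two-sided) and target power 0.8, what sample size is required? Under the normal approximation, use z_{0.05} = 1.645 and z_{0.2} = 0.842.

n = 73

Fisher's z: C = ½·ln((1+r)/(1−r)) = ½·ln(1.8169) = 0.2986.
n = ((z_{α/2} + z_β)/C)² + 3.
(1.645 + 0.842) / 0.2986 = 2.487 / 0.2986 = 8.329.
n = 8.329² + 3 = 69.37 + 3 = 72.4.
Round up.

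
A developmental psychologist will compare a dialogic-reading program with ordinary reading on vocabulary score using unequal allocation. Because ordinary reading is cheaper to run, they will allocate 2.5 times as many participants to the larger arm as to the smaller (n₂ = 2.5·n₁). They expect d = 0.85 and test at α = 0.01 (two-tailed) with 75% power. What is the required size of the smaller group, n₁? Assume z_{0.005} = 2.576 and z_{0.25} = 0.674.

n₁ = 21

With allocation ratio k = n₂/n₁ = 2.5, Var(x̄₁−x̄₂) = σ²(1/n₁ + 1/(k·n₁)) = σ²·(k+1)/(k·n₁).
So n₁ = (1 + 1/k)·((z_{α/2} + z_β)/d)² = 1.400 × (3.250/0.85)².
n₁ = 1.400 × 14.62 = 20.5.
Round up: n₁ = 21, giving n₂ = ⌈2.5 × 21⌉ = ⌈52.5⌉ = 53.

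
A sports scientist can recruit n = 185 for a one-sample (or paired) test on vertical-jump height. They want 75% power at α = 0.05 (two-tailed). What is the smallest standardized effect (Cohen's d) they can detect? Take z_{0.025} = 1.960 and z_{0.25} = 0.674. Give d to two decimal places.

For a single sample (or paired design) of n = 185: d_min = (z_{α/2} + z_β)/√n.
z-sum = 1.960 + 0.674 = 2.634.
d_min = 2.634 / √185 = 2.634 / 13.601 = 0.194.

d_min ≈ 0.19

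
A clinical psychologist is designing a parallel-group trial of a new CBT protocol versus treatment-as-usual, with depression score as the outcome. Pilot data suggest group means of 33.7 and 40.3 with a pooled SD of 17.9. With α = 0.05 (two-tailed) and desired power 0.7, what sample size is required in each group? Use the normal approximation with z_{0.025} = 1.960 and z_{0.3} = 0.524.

n = 91 per group

Cohen's d = |M₁ − M₂| / SD_pooled = |33.7 − 40.3| / 17.9 = 6.6 / 17.9 = 0.369.
For two independent groups with equal n: n = 2·((z_{α/2} + z_β) / d)².
z_{α/2} + z_β = 1.960 + 0.524 = 2.484.
n = 2 × (2.484 / 0.369)² = 2 × 6.732² = 2 × 45.32 = 90.6.
Round up to the next whole participant.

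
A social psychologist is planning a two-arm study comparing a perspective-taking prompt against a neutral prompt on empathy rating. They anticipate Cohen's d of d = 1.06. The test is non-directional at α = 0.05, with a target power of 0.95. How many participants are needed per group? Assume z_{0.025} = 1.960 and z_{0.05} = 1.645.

n = 24 per group

For two independent groups with equal n: n = 2·((z_{α/2} + z_β) / d)².
z_{α/2} + z_β = 1.960 + 1.645 = 3.605.
n = 2 × (3.605 / 1.06)² = 2 × 3.401² = 2 × 11.57 = 23.1.
Round up to the next whole participant.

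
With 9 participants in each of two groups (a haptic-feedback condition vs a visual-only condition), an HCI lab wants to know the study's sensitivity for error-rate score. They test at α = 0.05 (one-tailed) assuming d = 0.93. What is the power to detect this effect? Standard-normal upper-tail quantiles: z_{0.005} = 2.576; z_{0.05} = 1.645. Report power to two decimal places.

For two equal groups, power = Φ(d·√(n/2) − z_{α}).
d·√(n/2) = 0.93 × √(9/2) = 0.93 × 2.121 = 1.973.
z_β = 1.973 − 1.645 = 0.328.
Power = Φ(0.328) = 0.628.

power ≈ 0.63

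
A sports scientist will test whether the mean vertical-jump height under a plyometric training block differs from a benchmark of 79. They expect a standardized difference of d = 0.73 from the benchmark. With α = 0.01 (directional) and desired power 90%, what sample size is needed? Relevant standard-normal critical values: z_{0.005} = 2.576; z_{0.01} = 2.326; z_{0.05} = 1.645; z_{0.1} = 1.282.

n = 25

For a one-sample test: n = ((z_{α} + z_β) / d)².
z_{α} + z_β = 2.326 + 1.282 = 3.608.
n = (3.608 / 0.73)² = 4.942² = 24.43.
Round up.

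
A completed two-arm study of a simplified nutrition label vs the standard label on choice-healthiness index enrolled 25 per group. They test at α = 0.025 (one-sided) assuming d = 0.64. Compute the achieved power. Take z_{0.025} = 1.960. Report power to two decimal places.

power ≈ 0.62

For two equal groups, power = Φ(d·√(n/2) − z_{α}).
d·√(n/2) = 0.64 × √(25/2) = 0.64 × 3.536 = 2.263.
z_β = 2.263 − 1.960 = 0.303.
Power = Φ(0.303) = 0.619.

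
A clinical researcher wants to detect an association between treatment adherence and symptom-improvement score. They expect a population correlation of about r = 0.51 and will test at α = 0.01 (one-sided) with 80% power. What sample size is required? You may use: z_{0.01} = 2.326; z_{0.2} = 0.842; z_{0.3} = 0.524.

n = 35

Fisher's z: C = ½·ln((1+r)/(1−r)) = ½·ln(3.0816) = 0.5627.
n = ((z_{α} + z_β)/C)² + 3.
(2.326 + 0.842) / 0.5627 = 3.168 / 0.5627 = 5.630.
n = 5.630² + 3 = 31.70 + 3 = 34.7.
Round up.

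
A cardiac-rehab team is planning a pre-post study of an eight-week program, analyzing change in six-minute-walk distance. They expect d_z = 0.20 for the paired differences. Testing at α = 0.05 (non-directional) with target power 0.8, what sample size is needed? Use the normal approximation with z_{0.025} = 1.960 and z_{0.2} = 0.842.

n = 197 pairs

For a paired (one-sample on differences) test: n = ((z_{α/2} + z_β) / d)².
z_{α/2} + z_β = 1.960 + 0.842 = 2.802.
n = (2.802 / 0.20)² = 14.010² = 196.28.
Round up.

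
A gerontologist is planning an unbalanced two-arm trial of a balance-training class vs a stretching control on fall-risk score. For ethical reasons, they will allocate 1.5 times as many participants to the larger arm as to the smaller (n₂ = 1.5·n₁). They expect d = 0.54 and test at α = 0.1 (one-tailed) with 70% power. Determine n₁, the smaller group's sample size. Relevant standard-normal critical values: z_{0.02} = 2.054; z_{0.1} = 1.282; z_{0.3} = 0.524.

With allocation ratio k = n₂/n₁ = 1.5, Var(x̄₁−x̄₂) = σ²(1/n₁ + 1/(k·n₁)) = σ²·(k+1)/(k·n₁).
So n₁ = (1 + 1/k)·((z_{α} + z_β)/d)² = 1.667 × (1.806/0.54)².
n₁ = 1.667 × 11.19 = 18.6.
Round up: n₁ = 19, giving n₂ = ⌈1.5 × 19⌉ = ⌈28.5⌉ = 29.

n₁ = 19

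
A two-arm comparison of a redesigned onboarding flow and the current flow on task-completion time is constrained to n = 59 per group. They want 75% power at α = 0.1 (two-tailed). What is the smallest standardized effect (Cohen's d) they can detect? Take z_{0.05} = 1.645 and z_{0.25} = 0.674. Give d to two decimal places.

d_min ≈ 0.43

For two independent groups of n = 59 each: d_min = (z_{α/2} + z_β)·√(2/n).
z-sum = 1.645 + 0.674 = 2.319.
d_min = 2.319 × √(2/59) = 2.319 × 0.1841 = 0.427.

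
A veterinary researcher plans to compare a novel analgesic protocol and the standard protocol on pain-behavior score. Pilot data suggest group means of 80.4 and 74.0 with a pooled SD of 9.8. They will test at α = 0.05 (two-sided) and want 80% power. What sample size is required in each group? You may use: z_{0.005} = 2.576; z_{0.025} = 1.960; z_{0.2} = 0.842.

Cohen's d = |M₁ − M₂| / SD_pooled = |80.4 − 74.0| / 9.8 = 6.4 / 9.8 = 0.653.
For two independent groups with equal n: n = 2·((z_{α/2} + z_β) / d)².
z_{α/2} + z_β = 1.960 + 0.842 = 2.802.
n = 2 × (2.802 / 0.653)² = 2 × 4.291² = 2 × 18.41 = 36.8.
Round up to the next whole participant.

n = 37 per group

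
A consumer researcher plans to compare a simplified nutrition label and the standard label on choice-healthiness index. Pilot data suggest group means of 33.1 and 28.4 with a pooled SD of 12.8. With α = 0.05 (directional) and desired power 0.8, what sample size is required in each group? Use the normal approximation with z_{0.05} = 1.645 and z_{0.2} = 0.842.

n = 92 per group

Cohen's d = |M₁ − M₂| / SD_pooled = |33.1 − 28.4| / 12.8 = 4.7 / 12.8 = 0.367.
For two independent groups with equal n: n = 2·((z_{α} + z_β) / d)².
z_{α} + z_β = 1.645 + 0.842 = 2.487.
n = 2 × (2.487 / 0.367)² = 2 × 6.777² = 2 × 45.92 = 91.8.
Round up to the next whole participant.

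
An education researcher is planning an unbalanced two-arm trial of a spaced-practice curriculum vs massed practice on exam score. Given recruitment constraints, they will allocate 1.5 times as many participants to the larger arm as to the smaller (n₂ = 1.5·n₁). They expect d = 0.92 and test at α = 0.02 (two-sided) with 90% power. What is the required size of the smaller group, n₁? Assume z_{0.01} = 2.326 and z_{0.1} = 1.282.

With allocation ratio k = n₂/n₁ = 1.5, Var(x̄₁−x̄₂) = σ²(1/n₁ + 1/(k·n₁)) = σ²·(k+1)/(k·n₁).
So n₁ = (1 + 1/k)·((z_{α/2} + z_β)/d)² = 1.667 × (3.608/0.92)².
n₁ = 1.667 × 15.38 = 25.6.
Round up: n₁ = 26, giving n₂ = 1.5 × 26 = 39.

n₁ = 26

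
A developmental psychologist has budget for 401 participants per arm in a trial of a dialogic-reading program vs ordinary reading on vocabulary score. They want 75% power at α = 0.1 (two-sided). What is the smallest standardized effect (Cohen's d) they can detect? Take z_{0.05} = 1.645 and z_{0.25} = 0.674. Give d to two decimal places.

For two independent groups of n = 401 each: d_min = (z_{α/2} + z_β)·√(2/n).
z-sum = 1.645 + 0.674 = 2.319.
d_min = 2.319 × √(2/401) = 2.319 × 0.0706 = 0.164.

d_min ≈ 0.16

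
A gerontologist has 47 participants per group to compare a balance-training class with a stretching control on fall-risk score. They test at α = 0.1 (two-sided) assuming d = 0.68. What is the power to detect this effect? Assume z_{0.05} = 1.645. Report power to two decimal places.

power ≈ 0.95

For two equal groups, power = Φ(d·√(n/2) − z_{α/2}).
d·√(n/2) = 0.68 × √(47/2) = 0.68 × 4.848 = 3.296.
z_β = 3.296 − 1.645 = 1.651.
Power = Φ(1.651) = 0.951.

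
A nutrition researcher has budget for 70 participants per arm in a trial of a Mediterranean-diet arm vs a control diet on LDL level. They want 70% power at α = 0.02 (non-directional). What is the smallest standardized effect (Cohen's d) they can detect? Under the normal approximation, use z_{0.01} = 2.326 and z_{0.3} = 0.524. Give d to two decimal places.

d_min ≈ 0.48

For two independent groups of n = 70 each: d_min = (z_{α/2} + z_β)·√(2/n).
z-sum = 2.326 + 0.524 = 2.850.
d_min = 2.850 × √(2/70) = 2.850 × 0.1690 = 0.482.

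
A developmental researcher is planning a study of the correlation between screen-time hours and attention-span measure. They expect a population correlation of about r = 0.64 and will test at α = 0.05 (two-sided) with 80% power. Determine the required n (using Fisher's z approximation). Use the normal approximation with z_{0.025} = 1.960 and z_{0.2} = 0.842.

Fisher's z: C = ½·ln((1+r)/(1−r)) = ½·ln(4.5556) = 0.7582.
n = ((z_{α/2} + z_β)/C)² + 3.
(1.960 + 0.842) / 0.7582 = 2.802 / 0.7582 = 3.696.
n = 3.696² + 3 = 13.66 + 3 = 16.7.
Round up.

n = 17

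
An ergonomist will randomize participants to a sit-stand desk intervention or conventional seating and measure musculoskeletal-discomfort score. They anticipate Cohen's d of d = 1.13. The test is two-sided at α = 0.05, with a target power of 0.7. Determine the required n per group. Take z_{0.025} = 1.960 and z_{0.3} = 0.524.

n = 10 per group

For two independent groups with equal n: n = 2·((z_{α/2} + z_β) / d)².
z_{α/2} + z_β = 1.960 + 0.524 = 2.484.
n = 2 × (2.484 / 1.13)² = 2 × 2.198² = 2 × 4.83 = 9.7.
Round up to the next whole participant.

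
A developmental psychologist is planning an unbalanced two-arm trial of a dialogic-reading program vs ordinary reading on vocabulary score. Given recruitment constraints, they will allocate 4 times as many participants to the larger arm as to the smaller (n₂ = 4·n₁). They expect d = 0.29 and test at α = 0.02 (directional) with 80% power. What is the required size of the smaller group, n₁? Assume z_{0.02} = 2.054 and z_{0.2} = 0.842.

With allocation ratio k = n₂/n₁ = 4, Var(x̄₁−x̄₂) = σ²(1/n₁ + 1/(k·n₁)) = σ²·(k+1)/(k·n₁).
So n₁ = (1 + 1/k)·((z_{α} + z_β)/d)² = 1.250 × (2.896/0.29)².
n₁ = 1.250 × 99.72 = 124.7.
Round up: n₁ = 125, giving n₂ = 4 × 125 = 500.

n₁ = 125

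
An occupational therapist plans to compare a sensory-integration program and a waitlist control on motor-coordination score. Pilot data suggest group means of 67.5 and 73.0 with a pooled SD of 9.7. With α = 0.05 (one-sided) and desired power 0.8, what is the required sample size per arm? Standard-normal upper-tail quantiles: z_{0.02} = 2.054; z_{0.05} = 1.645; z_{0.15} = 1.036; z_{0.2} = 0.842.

Cohen's d = |M₁ − M₂| / SD_pooled = |67.5 − 73.0| / 9.7 = 5.5 / 9.7 = 0.567.
For two independent groups with equal n: n = 2·((z_{α} + z_β) / d)².
z_{α} + z_β = 1.645 + 0.842 = 2.487.
n = 2 × (2.487 / 0.567)² = 2 × 4.386² = 2 × 19.24 = 38.5.
Round up to the next whole participant.

n = 39 per group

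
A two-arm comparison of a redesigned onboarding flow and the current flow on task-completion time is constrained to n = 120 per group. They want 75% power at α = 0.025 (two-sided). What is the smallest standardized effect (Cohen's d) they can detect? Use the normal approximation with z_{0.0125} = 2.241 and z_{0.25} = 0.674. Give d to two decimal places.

d_min ≈ 0.38

For two independent groups of n = 120 each: d_min = (z_{α/2} + z_β)·√(2/n).
z-sum = 2.241 + 0.674 = 2.915.
d_min = 2.915 × √(2/120) = 2.915 × 0.1291 = 0.376.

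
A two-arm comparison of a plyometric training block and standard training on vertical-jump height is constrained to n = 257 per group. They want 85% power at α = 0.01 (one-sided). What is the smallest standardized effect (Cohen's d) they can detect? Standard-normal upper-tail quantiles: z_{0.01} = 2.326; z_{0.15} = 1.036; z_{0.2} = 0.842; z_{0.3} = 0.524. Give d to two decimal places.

d_min ≈ 0.30

For two independent groups of n = 257 each: d_min = (z_{α} + z_β)·√(2/n).
z-sum = 2.326 + 1.036 = 3.362.
d_min = 3.362 × √(2/257) = 3.362 × 0.0882 = 0.297.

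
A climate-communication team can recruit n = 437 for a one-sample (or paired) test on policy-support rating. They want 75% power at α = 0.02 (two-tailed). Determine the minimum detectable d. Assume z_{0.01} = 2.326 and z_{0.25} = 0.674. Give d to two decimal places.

d_min ≈ 0.14

For a single sample (or paired design) of n = 437: d_min = (z_{α/2} + z_β)/√n.
z-sum = 2.326 + 0.674 = 3.000.
d_min = 3.000 / √437 = 3.000 / 20.905 = 0.144.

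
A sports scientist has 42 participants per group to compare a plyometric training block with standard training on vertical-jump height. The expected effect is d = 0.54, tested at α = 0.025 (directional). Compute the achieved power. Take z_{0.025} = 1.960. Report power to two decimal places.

For two equal groups, power = Φ(d·√(n/2) − z_{α}).
d·√(n/2) = 0.54 × √(42/2) = 0.54 × 4.583 = 2.475.
z_β = 2.475 − 1.960 = 0.515.
Power = Φ(0.515) = 0.697.

power ≈ 0.70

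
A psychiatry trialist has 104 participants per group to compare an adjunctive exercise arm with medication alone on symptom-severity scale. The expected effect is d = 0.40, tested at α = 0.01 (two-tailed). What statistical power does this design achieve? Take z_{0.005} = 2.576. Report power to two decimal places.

For two equal groups, power = Φ(d·√(n/2) − z_{α/2}).
d·√(n/2) = 0.40 × √(104/2) = 0.40 × 7.211 = 2.884.
z_β = 2.884 − 2.576 = 0.308.
Power = Φ(0.308) = 0.621.

power ≈ 0.62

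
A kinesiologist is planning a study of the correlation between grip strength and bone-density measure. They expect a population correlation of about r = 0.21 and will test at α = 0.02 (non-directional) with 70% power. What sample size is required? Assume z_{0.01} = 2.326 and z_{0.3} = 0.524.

n = 182

Fisher's z: C = ½·ln((1+r)/(1−r)) = ½·ln(1.5316) = 0.2132.
n = ((z_{α/2} + z_β)/C)² + 3.
(2.326 + 0.524) / 0.2132 = 2.850 / 0.2132 = 13.368.
n = 13.368² + 3 = 178.70 + 3 = 181.7.
Round up.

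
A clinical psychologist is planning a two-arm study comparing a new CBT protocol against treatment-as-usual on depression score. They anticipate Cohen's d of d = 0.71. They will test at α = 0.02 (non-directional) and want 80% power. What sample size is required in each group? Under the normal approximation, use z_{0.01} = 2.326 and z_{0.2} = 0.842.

n = 40 per group

For two independent groups with equal n: n = 2·((z_{α/2} + z_β) / d)².
z_{α/2} + z_β = 2.326 + 0.842 = 3.168.
n = 2 × (3.168 / 0.71)² = 2 × 4.462² = 2 × 19.91 = 39.8.
Round up to the next whole participant.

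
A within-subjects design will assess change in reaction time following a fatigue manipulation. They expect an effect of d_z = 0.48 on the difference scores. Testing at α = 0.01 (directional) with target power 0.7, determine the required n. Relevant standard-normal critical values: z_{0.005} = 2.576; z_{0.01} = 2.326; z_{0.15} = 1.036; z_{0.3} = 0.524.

For a paired (one-sample on differences) test: n = ((z_{α} + z_β) / d)².
z_{α} + z_β = 2.326 + 0.524 = 2.850.
n = (2.850 / 0.48)² = 5.938² = 35.25.
Round up.

n = 36 pairs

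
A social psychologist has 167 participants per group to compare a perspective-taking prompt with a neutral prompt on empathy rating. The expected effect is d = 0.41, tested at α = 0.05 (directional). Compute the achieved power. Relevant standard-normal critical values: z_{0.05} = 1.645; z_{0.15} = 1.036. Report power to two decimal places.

power ≈ 0.98

For two equal groups, power = Φ(d·√(n/2) − z_{α}).
d·√(n/2) = 0.41 × √(167/2) = 0.41 × 9.138 = 3.747.
z_β = 3.747 − 1.645 = 2.102.
Power = Φ(2.102) = 0.982.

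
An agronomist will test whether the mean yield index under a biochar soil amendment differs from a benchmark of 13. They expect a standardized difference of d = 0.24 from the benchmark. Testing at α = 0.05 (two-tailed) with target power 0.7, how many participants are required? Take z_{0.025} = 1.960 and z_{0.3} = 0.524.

n = 108

For a one-sample test: n = ((z_{α/2} + z_β) / d)².
z_{α/2} + z_β = 1.960 + 0.524 = 2.484.
n = (2.484 / 0.24)² = 10.350² = 107.12.
Round up.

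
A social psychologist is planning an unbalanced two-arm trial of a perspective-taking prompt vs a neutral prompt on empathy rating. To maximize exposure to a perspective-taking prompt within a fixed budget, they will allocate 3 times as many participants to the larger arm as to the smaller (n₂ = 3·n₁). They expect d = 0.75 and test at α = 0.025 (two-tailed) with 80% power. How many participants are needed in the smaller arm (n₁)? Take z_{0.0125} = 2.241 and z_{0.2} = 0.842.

n₁ = 23

With allocation ratio k = n₂/n₁ = 3, Var(x̄₁−x̄₂) = σ²(1/n₁ + 1/(k·n₁)) = σ²·(k+1)/(k·n₁).
So n₁ = (1 + 1/k)·((z_{α/2} + z_β)/d)² = 1.333 × (3.083/0.75)².
n₁ = 1.333 × 16.90 = 22.5.
Round up: n₁ = 23, giving n₂ = 3 × 23 = 69.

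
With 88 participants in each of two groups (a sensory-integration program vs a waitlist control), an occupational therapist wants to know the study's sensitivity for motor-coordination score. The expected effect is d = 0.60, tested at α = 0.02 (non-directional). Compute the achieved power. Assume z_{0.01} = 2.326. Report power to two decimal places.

power ≈ 0.95

For two equal groups, power = Φ(d·√(n/2) − z_{α/2}).
d·√(n/2) = 0.60 × √(88/2) = 0.60 × 6.633 = 3.980.
z_β = 3.980 − 2.326 = 1.654.
Power = Φ(1.654) = 0.951.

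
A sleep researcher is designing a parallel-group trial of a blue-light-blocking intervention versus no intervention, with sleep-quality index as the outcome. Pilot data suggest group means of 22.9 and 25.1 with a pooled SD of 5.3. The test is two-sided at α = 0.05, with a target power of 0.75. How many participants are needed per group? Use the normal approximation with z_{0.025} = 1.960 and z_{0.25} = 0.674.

n = 81 per group

Cohen's d = |M₁ − M₂| / SD_pooled = |22.9 − 25.1| / 5.3 = 2.2 / 5.3 = 0.415.
For two independent groups with equal n: n = 2·((z_{α/2} + z_β) / d)².
z_{α/2} + z_β = 1.960 + 0.674 = 2.634.
n = 2 × (2.634 / 0.415)² = 2 × 6.347² = 2 × 40.28 = 80.6.
Round up to the next whole participant.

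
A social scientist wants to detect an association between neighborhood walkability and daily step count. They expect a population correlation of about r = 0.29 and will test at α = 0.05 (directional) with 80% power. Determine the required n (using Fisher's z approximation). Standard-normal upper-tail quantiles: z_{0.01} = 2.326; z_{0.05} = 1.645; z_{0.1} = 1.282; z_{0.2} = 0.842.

n = 73

Fisher's z: C = ½·ln((1+r)/(1−r)) = ½·ln(1.8169) = 0.2986.
n = ((z_{α} + z_β)/C)² + 3.
(1.645 + 0.842) / 0.2986 = 2.487 / 0.2986 = 8.329.
n = 8.329² + 3 = 69.37 + 3 = 72.4.
Round up.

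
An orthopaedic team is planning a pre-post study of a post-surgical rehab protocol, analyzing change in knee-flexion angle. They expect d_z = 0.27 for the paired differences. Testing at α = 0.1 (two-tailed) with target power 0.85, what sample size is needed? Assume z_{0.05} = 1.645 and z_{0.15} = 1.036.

For a paired (one-sample on differences) test: n = ((z_{α/2} + z_β) / d)².
z_{α/2} + z_β = 1.645 + 1.036 = 2.681.
n = (2.681 / 0.27)² = 9.930² = 98.60.
Round up.

n = 99 pairs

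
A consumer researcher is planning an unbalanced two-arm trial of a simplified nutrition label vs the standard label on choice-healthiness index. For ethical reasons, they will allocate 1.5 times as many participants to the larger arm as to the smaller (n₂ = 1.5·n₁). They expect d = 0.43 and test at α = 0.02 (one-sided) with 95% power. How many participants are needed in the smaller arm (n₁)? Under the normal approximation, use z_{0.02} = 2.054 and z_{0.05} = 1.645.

n₁ = 124

With allocation ratio k = n₂/n₁ = 1.5, Var(x̄₁−x̄₂) = σ²(1/n₁ + 1/(k·n₁)) = σ²·(k+1)/(k·n₁).
So n₁ = (1 + 1/k)·((z_{α} + z_β)/d)² = 1.667 × (3.699/0.43)².
n₁ = 1.667 × 74.00 = 123.3.
Round up: n₁ = 124, giving n₂ = 1.5 × 124 = 186.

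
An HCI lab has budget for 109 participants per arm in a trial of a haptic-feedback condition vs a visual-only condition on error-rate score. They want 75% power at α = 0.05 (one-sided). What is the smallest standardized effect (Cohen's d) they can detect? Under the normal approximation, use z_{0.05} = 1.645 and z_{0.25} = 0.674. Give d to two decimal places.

d_min ≈ 0.31

For two independent groups of n = 109 each: d_min = (z_{α} + z_β)·√(2/n).
z-sum = 1.645 + 0.674 = 2.319.
d_min = 2.319 × √(2/109) = 2.319 × 0.1355 = 0.314.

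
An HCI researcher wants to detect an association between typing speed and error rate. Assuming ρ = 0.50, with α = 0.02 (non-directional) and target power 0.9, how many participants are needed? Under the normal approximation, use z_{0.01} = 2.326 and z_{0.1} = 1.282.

Fisher's z: C = ½·ln((1+r)/(1−r)) = ½·ln(3.0000) = 0.5493.
n = ((z_{α/2} + z_β)/C)² + 3.
(2.326 + 1.282) / 0.5493 = 3.608 / 0.5493 = 6.568.
n = 6.568² + 3 = 43.14 + 3 = 46.1.
Round up.

n = 47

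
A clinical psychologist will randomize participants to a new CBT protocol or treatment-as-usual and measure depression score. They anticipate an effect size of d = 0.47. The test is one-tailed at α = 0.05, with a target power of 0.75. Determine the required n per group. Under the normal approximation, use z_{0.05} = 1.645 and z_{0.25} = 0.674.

n = 49 per group

For two independent groups with equal n: n = 2·((z_{α} + z_β) / d)².
z_{α} + z_β = 1.645 + 0.674 = 2.319.
n = 2 × (2.319 / 0.47)² = 2 × 4.934² = 2 × 24.34 = 48.7.
Round up to the next whole participant.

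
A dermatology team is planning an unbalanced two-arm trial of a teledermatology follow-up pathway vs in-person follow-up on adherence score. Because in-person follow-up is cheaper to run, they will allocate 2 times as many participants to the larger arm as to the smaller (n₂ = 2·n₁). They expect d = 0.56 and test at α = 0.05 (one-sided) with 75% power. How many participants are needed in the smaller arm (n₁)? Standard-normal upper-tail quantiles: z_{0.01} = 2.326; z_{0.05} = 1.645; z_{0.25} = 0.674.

n₁ = 26

With allocation ratio k = n₂/n₁ = 2, Var(x̄₁−x̄₂) = σ²(1/n₁ + 1/(k·n₁)) = σ²·(k+1)/(k·n₁).
So n₁ = (1 + 1/k)·((z_{α} + z_β)/d)² = 1.500 × (2.319/0.56)².
n₁ = 1.500 × 17.15 = 25.7.
Round up: n₁ = 26, giving n₂ = 2 × 26 = 52.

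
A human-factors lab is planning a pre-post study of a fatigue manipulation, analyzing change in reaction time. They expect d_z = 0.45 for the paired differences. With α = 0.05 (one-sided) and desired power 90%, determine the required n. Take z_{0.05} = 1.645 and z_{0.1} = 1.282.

For a paired (one-sample on differences) test: n = ((z_{α} + z_β) / d)².
z_{α} + z_β = 1.645 + 1.282 = 2.927.
n = (2.927 / 0.45)² = 6.504² = 42.31.
Round up.

n = 43 pairs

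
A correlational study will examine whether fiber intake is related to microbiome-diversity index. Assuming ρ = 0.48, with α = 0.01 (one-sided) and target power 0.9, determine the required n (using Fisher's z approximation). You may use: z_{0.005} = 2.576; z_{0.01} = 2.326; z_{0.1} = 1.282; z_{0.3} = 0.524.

n = 51

Fisher's z: C = ½·ln((1+r)/(1−r)) = ½·ln(2.8462) = 0.5230.
n = ((z_{α} + z_β)/C)² + 3.
(2.326 + 1.282) / 0.5230 = 3.608 / 0.5230 = 6.899.
n = 6.899² + 3 = 47.59 + 3 = 50.6.
Round up.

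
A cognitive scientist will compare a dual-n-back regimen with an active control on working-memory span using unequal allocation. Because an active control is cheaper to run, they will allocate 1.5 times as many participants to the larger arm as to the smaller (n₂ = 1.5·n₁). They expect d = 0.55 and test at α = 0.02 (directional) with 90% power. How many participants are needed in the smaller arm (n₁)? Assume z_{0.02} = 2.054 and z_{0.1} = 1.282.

n₁ = 62

With allocation ratio k = n₂/n₁ = 1.5, Var(x̄₁−x̄₂) = σ²(1/n₁ + 1/(k·n₁)) = σ²·(k+1)/(k·n₁).
So n₁ = (1 + 1/k)·((z_{α} + z_β)/d)² = 1.667 × (3.336/0.55)².
n₁ = 1.667 × 36.79 = 61.3.
Round up: n₁ = 62, giving n₂ = 1.5 × 62 = 93.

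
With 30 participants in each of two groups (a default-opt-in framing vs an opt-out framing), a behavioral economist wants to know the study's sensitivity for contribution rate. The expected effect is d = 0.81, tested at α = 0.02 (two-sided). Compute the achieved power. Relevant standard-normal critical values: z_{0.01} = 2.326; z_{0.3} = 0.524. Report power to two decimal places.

For two equal groups, power = Φ(d·√(n/2) − z_{α/2}).
d·√(n/2) = 0.81 × √(30/2) = 0.81 × 3.873 = 3.137.
z_β = 3.137 − 2.326 = 0.811.
Power = Φ(0.811) = 0.791.

power ≈ 0.79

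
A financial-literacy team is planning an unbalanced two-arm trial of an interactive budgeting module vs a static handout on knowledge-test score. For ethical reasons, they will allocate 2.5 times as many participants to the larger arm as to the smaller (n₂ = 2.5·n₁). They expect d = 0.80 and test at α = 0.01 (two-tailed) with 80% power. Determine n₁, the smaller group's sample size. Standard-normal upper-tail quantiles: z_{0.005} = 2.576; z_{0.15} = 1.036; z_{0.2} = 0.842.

With allocation ratio k = n₂/n₁ = 2.5, Var(x̄₁−x̄₂) = σ²(1/n₁ + 1/(k·n₁)) = σ²·(k+1)/(k·n₁).
So n₁ = (1 + 1/k)·((z_{α/2} + z_β)/d)² = 1.400 × (3.418/0.80)².
n₁ = 1.400 × 18.25 = 25.6.
Round up: n₁ = 26, giving n₂ = 2.5 × 26 = 65.

n₁ = 26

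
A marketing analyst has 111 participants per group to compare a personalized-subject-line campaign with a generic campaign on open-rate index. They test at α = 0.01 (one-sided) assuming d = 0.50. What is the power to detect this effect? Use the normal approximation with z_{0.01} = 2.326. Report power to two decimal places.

power ≈ 0.92

For two equal groups, power = Φ(d·√(n/2) − z_{α}).
d·√(n/2) = 0.50 × √(111/2) = 0.50 × 7.450 = 3.725.
z_β = 3.725 − 2.326 = 1.399.
Power = Φ(1.399) = 0.919.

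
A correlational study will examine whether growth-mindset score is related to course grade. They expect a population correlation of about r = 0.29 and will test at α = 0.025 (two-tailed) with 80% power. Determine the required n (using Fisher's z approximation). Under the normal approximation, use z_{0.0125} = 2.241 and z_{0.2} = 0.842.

Fisher's z: C = ½·ln((1+r)/(1−r)) = ½·ln(1.8169) = 0.2986.
n = ((z_{α/2} + z_β)/C)² + 3.
(2.241 + 0.842) / 0.2986 = 3.083 / 0.2986 = 10.325.
n = 10.325² + 3 = 106.60 + 3 = 109.6.
Round up.

n = 110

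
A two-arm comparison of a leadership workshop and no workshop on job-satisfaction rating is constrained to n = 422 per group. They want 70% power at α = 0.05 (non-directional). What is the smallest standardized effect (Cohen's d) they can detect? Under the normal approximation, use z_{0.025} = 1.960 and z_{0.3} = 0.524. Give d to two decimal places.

For two independent groups of n = 422 each: d_min = (z_{α/2} + z_β)·√(2/n).
z-sum = 1.960 + 0.524 = 2.484.
d_min = 2.484 × √(2/422) = 2.484 × 0.0688 = 0.171.

d_min ≈ 0.17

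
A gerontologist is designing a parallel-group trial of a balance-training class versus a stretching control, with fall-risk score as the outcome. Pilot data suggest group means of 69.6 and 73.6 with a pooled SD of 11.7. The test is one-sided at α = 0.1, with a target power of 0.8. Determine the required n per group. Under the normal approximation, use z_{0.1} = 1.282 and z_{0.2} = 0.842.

Cohen's d = |M₁ − M₂| / SD_pooled = |69.6 − 73.6| / 11.7 = 4.0 / 11.7 = 0.342.
For two independent groups with equal n: n = 2·((z_{α} + z_β) / d)².
z_{α} + z_β = 1.282 + 0.842 = 2.124.
n = 2 × (2.124 / 0.342)² = 2 × 6.211² = 2 × 38.57 = 77.1.
Round up to the next whole participant.

n = 78 per group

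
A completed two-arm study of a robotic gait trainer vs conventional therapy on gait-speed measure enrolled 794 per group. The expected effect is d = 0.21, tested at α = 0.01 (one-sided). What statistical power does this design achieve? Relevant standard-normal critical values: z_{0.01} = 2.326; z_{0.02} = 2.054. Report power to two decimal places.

For two equal groups, power = Φ(d·√(n/2) − z_{α}).
d·√(n/2) = 0.21 × √(794/2) = 0.21 × 19.925 = 4.184.
z_β = 4.184 − 2.326 = 1.858.
Power = Φ(1.858) = 0.968.

power ≈ 0.97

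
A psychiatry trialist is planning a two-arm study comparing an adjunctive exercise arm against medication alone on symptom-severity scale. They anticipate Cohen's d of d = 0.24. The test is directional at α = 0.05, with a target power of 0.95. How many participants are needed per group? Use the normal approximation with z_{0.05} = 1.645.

For two independent groups with equal n: n = 2·((z_{α} + z_β) / d)².
z_{α} + z_β = 1.645 + 1.645 = 3.290.
n = 2 × (3.290 / 0.24)² = 2 × 13.708² = 2 × 187.92 = 375.8.
Round up to the next whole participant.

n = 376 per group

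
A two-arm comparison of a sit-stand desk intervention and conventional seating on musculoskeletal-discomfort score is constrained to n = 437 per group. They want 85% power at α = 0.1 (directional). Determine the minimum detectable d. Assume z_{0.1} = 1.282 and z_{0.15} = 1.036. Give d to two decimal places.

d_min ≈ 0.16

For two independent groups of n = 437 each: d_min = (z_{α} + z_β)·√(2/n).
z-sum = 1.282 + 1.036 = 2.318.
d_min = 2.318 × √(2/437) = 2.318 × 0.0677 = 0.157.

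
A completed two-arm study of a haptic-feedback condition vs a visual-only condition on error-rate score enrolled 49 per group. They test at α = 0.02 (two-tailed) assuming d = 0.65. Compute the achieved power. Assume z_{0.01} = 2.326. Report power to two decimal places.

power ≈ 0.81

For two equal groups, power = Φ(d·√(n/2) − z_{α/2}).
d·√(n/2) = 0.65 × √(49/2) = 0.65 × 4.950 = 3.217.
z_β = 3.217 − 2.326 = 0.891.
Power = Φ(0.891) = 0.814.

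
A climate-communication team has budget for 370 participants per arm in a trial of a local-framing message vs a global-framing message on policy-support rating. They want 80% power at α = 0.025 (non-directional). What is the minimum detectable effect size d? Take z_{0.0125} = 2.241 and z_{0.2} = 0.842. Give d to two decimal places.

d_min ≈ 0.23

For two independent groups of n = 370 each: d_min = (z_{α/2} + z_β)·√(2/n).
z-sum = 2.241 + 0.842 = 3.083.
d_min = 3.083 × √(2/370) = 3.083 × 0.0735 = 0.227.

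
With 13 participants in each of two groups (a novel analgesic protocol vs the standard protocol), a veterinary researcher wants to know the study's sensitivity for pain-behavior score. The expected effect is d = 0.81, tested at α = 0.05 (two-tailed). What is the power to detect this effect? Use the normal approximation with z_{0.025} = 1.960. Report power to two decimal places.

power ≈ 0.54

For two equal groups, power = Φ(d·√(n/2) − z_{α/2}).
d·√(n/2) = 0.81 × √(13/2) = 0.81 × 2.550 = 2.065.
z_β = 2.065 − 1.960 = 0.105.
Power = Φ(0.105) = 0.542.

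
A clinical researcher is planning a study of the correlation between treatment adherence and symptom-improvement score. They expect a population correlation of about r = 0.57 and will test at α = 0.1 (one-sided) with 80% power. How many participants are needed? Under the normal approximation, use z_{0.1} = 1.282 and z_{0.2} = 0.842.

n = 14

Fisher's z: C = ½·ln((1+r)/(1−r)) = ½·ln(3.6512) = 0.6475.
n = ((z_{α} + z_β)/C)² + 3.
(1.282 + 0.842) / 0.6475 = 2.124 / 0.6475 = 3.280.
n = 3.280² + 3 = 10.76 + 3 = 13.8.
Round up.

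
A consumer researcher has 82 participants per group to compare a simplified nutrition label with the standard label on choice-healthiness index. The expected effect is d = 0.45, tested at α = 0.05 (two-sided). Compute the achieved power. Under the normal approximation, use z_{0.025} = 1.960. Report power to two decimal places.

power ≈ 0.82

For two equal groups, power = Φ(d·√(n/2) − z_{α/2}).
d·√(n/2) = 0.45 × √(82/2) = 0.45 × 6.403 = 2.881.
z_β = 2.881 − 1.960 = 0.921.
Power = Φ(0.921) = 0.822.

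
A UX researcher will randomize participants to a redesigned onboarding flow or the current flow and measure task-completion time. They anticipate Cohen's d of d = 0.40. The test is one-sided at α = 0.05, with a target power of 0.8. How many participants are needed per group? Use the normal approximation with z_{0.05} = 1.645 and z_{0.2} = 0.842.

For two independent groups with equal n: n = 2·((z_{α} + z_β) / d)².
z_{α} + z_β = 1.645 + 0.842 = 2.487.
n = 2 × (2.487 / 0.40)² = 2 × 6.218² = 2 × 38.66 = 77.3.
Round up to the next whole participant.

n = 78 per group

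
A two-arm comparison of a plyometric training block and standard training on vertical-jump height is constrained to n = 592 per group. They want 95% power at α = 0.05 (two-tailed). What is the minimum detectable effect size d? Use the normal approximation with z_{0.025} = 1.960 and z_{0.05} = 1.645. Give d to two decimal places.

d_min ≈ 0.21

For two independent groups of n = 592 each: d_min = (z_{α/2} + z_β)·√(2/n).
z-sum = 1.960 + 1.645 = 3.605.
d_min = 3.605 × √(2/592) = 3.605 × 0.0581 = 0.210.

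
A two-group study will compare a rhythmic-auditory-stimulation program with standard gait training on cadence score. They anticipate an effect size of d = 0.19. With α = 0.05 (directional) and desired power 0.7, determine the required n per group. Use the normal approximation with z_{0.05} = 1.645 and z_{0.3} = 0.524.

For two independent groups with equal n: n = 2·((z_{α} + z_β) / d)².
z_{α} + z_β = 1.645 + 0.524 = 2.169.
n = 2 × (2.169 / 0.19)² = 2 × 11.416² = 2 × 130.32 = 260.6.
Round up to the next whole participant.

n = 261 per group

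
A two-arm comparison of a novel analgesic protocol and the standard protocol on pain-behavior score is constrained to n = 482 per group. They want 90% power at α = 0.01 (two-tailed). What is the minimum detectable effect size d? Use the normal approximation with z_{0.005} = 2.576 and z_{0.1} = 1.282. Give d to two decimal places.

For two independent groups of n = 482 each: d_min = (z_{α/2} + z_β)·√(2/n).
z-sum = 2.576 + 1.282 = 3.858.
d_min = 3.858 × √(2/482) = 3.858 × 0.0644 = 0.249.

d_min ≈ 0.25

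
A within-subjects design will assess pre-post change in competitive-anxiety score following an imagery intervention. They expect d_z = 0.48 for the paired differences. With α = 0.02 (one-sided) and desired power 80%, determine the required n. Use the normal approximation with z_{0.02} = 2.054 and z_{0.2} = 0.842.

For a paired (one-sample on differences) test: n = ((z_{α} + z_β) / d)².
z_{α} + z_β = 2.054 + 0.842 = 2.896.
n = (2.896 / 0.48)² = 6.033² = 36.40.
Round up.

n = 37 pairs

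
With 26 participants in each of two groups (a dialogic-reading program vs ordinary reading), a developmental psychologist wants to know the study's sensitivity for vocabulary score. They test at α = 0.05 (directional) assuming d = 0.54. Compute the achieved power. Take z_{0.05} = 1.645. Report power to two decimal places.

For two equal groups, power = Φ(d·√(n/2) − z_{α}).
d·√(n/2) = 0.54 × √(26/2) = 0.54 × 3.606 = 1.947.
z_β = 1.947 − 1.645 = 0.302.
Power = Φ(0.302) = 0.619.

power ≈ 0.62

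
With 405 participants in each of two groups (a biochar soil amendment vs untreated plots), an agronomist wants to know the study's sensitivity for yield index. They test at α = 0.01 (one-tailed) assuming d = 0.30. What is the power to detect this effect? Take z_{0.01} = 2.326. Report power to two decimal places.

For two equal groups, power = Φ(d·√(n/2) − z_{α}).
d·√(n/2) = 0.30 × √(405/2) = 0.30 × 14.230 = 4.269.
z_β = 4.269 − 2.326 = 1.943.
Power = Φ(1.943) = 0.974.

power ≈ 0.97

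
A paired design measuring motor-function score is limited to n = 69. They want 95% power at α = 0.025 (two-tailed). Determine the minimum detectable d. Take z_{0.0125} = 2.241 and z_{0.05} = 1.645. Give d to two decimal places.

d_min ≈ 0.47

For a single sample (or paired design) of n = 69: d_min = (z_{α/2} + z_β)/√n.
z-sum = 2.241 + 1.645 = 3.886.
d_min = 3.886 / √69 = 3.886 / 8.307 = 0.468.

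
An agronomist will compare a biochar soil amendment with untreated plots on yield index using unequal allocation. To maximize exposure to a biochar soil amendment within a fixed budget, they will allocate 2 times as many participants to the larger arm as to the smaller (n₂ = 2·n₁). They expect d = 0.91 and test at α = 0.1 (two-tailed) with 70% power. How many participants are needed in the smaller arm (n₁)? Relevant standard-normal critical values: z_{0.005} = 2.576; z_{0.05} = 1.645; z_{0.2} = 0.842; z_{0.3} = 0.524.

n₁ = 9

With allocation ratio k = n₂/n₁ = 2, Var(x̄₁−x̄₂) = σ²(1/n₁ + 1/(k·n₁)) = σ²·(k+1)/(k·n₁).
So n₁ = (1 + 1/k)·((z_{α/2} + z_β)/d)² = 1.500 × (2.169/0.91)².
n₁ = 1.500 × 5.68 = 8.5.
Round up: n₁ = 9, giving n₂ = 2 × 9 = 18.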